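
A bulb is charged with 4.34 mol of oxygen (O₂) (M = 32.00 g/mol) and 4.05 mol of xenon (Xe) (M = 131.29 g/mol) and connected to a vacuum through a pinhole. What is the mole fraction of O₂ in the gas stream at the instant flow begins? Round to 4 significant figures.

The effusion rate of species i is ∝ p_i/√M_i ∝ n_i/√M_i.
x_O₂(eff) = (n_O₂/√M_O₂) / (n_O₂/√M_O₂ + n_Xe/√M_Xe)
= (4.34/√32.00) / (4.34/√32.00 + 4.05/√131.29) = 0.7672/(0.7672 + 0.3535) = 0.6846.

0.6846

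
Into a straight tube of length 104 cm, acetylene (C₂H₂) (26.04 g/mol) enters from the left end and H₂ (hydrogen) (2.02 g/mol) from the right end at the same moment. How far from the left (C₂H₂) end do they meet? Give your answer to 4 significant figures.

The fronts meet when d_C₂H₂ + d_H₂ = L with d_C₂H₂/d_H₂ = √(M_H₂/M_C₂H₂) (Graham's law). Here √(M_H₂/M_C₂H₂) = √(2.02/26.04) = 0.2785.
With d_C₂H₂ + d_H₂ = 104 cm, d_H₂ = 104/(1 + 0.2785) = 81.34 cm.
d_C₂H₂ = 104 − 81.34 = 22.66 cm.

22.66 cm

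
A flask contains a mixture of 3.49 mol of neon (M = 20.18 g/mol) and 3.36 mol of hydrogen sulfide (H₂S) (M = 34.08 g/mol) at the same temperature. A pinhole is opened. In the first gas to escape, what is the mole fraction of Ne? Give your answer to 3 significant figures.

Rate_i ∝ x_i/√M_i (Graham's law weighted by mole fraction), so the effusate composition follows n_i/√M_i.
x_Ne(eff) = (n_Ne/√M_Ne) / (n_Ne/√M_Ne + n_H₂S/√M_H₂S)
= (3.49/√20.18) / (3.49/√20.18 + 3.36/√34.08) = 0.7769/(0.7769 + 0.5756) = 0.574.

0.574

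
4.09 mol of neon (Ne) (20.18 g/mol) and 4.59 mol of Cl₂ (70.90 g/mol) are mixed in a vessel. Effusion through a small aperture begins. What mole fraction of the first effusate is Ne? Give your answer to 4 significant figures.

Each component's effusion rate ∝ (its partial pressure)·(1/√M) ∝ n_i/√M_i.
So x_Ne in the escaping gas = (n_Ne/√M_Ne) / Σ(n_i/√M_i)
= (4.09/√20.18) / (4.09/√20.18 + 4.59/√70.90) = 0.9105/(0.9105 + 0.5451) = 0.6255.

0.6255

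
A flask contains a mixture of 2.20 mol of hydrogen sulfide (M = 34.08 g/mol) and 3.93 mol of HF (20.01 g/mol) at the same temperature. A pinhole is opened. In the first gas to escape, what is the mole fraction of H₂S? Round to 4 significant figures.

Effusion rate of each component ∝ n_i/√M_i (partial pressure × 1/√M).
x_H₂S(eff) = (n_H₂S/√M_H₂S) / (n_H₂S/√M_H₂S + n_HF/√M_HF)
= (2.20/√34.08) / (2.20/√34.08 + 3.93/√20.01) = 0.3769/(0.3769 + 0.8786) = 0.3002.

0.3002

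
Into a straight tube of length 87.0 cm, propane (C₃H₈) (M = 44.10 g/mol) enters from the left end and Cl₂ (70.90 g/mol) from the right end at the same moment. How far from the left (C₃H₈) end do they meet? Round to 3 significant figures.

Distances travelled in equal time are proportional to diffusion rates, so d_C₃H₈/d_Cl₂ = √(M_Cl₂/M_C₃H₈) = √(70.90/44.10) = 1.268.
With d_C₃H₈ + d_Cl₂ = 87.0 cm, d_Cl₂ = 87.0/(1 + 1.268) = 38.36 cm.
d_C₃H₈ = 87.0 − 38.36 = 48.6 cm.

48.6 cm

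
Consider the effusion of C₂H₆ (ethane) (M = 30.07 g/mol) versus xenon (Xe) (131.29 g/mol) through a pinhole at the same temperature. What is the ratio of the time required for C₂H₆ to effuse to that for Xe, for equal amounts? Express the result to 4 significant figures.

0.4786

Using Graham's law: t_C₂H₆/t_Xe = √(M_C₂H₆/M_Xe) = √(30.07/131.29) = √0.2290 = 0.4786.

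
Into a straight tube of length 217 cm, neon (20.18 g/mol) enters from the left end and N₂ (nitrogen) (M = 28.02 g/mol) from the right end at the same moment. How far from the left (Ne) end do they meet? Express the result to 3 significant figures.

117 cm

Graham's law gives d_Ne/d_N₂ = rate_Ne/rate_N₂ = √(M_N₂/M_Ne) = √(28.02/20.18) = 1.178.
With d_Ne + d_N₂ = 217 cm, d_N₂ = 217/(1 + 1.178) = 99.62 cm.
d_Ne = 217 − 99.62 = 117 cm.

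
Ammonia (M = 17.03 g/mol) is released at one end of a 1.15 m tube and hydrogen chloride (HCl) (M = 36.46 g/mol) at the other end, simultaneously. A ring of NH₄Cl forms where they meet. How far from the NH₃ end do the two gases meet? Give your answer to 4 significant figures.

Distances travelled in equal time are proportional to diffusion rates, so d_NH₃/d_HCl = √(M_HCl/M_NH₃) = √(36.46/17.03) = 1.463.
With d_NH₃ + d_HCl = 1.15 m, d_HCl = 1.15/(1 + 1.463) = 0.4669 m.
d_NH₃ = 1.15 − 0.4669 = 0.6831 m.

0.6831 m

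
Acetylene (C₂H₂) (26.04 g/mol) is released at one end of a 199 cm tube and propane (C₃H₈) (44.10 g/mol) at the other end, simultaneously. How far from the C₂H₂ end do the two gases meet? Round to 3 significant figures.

113 cm

In equal time, each gas travels a distance ∝ its rate ∝ 1/√M, so d_C₂H₂/d_C₃H₈ = √(M_C₃H₈/M_C₂H₂) = √(44.10/26.04) = 1.301.
With d_C₂H₂ + d_C₃H₈ = 199 cm, d_C₃H₈ = 199/(1 + 1.301) = 86.47 cm.
d_C₂H₂ = 199 − 86.47 = 113 cm.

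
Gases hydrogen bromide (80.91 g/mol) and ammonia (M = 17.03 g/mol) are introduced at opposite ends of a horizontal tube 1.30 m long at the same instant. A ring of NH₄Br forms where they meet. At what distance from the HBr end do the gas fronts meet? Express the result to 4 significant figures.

0.4088 m

The fronts meet when d_HBr + d_NH₃ = L with d_HBr/d_NH₃ = √(M_NH₃/M_HBr) (Graham's law). Here √(M_NH₃/M_HBr) = √(17.03/80.91) = 0.4588.
With d_HBr + d_NH₃ = 1.30 m, d_NH₃ = 1.30/(1 + 0.4588) = 0.8912 m.
d_HBr = 1.30 − 0.8912 = 0.4088 m.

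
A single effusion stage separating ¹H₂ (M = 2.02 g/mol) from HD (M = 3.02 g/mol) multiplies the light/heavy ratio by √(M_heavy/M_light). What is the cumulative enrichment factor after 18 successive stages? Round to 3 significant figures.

37.3

Overall factor = α^18 with α = √(3.02/2.02), i.e. (3.02/2.02)^(18/2).
= 1.49505^9 = 37.3.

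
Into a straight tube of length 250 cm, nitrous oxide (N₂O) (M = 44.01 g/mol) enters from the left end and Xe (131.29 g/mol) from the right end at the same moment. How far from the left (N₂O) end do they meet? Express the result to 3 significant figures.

Distances travelled in equal time are proportional to diffusion rates, so d_N₂O/d_Xe = √(M_Xe/M_N₂O) = √(131.29/44.01) = 1.727.
With d_N₂O + d_Xe = 250 cm, d_Xe = 250/(1 + 1.727) = 91.67 cm.
d_N₂O = 250 − 91.67 = 158 cm.

158 cm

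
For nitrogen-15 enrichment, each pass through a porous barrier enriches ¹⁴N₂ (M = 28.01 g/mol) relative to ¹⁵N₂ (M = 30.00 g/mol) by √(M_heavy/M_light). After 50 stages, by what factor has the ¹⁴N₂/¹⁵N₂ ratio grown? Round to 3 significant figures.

The single-stage factor is √(M_heavy/M_light), so 50 stages give [√(30.00/28.01)]^50 = (30.00/28.01)^(50/2).
= 1.07105^25 = 5.56.

5.56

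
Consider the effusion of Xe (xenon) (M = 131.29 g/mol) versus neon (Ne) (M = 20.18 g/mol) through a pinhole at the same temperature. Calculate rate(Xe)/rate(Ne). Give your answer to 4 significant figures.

By Graham's law, rate_Xe/rate_Ne = √(M_Ne/M_Xe) = √(20.18/131.29) = √0.1537 = 0.3921.

0.3921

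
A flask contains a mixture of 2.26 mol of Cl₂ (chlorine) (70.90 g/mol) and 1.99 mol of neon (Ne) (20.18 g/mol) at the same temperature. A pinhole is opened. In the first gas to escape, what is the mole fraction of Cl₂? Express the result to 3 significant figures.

Each component's effusion rate ∝ (its partial pressure)·(1/√M) ∝ n_i/√M_i.
So x_Cl₂ in the escaping gas = (n_Cl₂/√M_Cl₂) / Σ(n_i/√M_i)
= (2.26/√70.90) / (2.26/√70.90 + 1.99/√20.18) = 0.2684/(0.2684 + 0.4430) = 0.377.

0.377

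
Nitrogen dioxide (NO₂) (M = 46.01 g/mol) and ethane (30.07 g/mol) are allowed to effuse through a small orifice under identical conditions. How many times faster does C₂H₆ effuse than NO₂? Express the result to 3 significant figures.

1.24

Using Graham's law: rate_C₂H₆/rate_NO₂ = √(M_NO₂/M_C₂H₆) = √(46.01/30.07) = √1.530 = 1.24.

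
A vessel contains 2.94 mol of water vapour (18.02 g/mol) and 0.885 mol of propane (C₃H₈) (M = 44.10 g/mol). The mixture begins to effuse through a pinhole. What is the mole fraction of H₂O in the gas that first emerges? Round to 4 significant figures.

The effusion rate of species i is ∝ p_i/√M_i ∝ n_i/√M_i.
x_H₂O(eff) = (n_H₂O/√M_H₂O) / (n_H₂O/√M_H₂O + n_C₃H₈/√M_C₃H₈)
= (2.94/√18.02) / (2.94/√18.02 + 0.885/√44.10) = 0.6926/(0.6926 + 0.1333) = 0.8386.

0.8386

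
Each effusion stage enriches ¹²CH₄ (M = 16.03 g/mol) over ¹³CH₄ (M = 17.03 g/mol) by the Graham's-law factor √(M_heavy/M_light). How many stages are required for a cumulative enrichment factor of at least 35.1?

118

With α = √(17.03/16.03) per stage, ln α = ½ ln(1.06238) = 0.03026.
Need α^N ≥ 35.1 ⇒ N ≥ ln(35.1) / ln α = 3.558 / 0.03026 = 117.60.
So at least 118 stages are needed.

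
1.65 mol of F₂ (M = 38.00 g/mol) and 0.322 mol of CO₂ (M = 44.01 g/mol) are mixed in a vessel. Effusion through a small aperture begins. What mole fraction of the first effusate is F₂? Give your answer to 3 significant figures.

0.846

Each component's effusion rate ∝ (its partial pressure)·(1/√M) ∝ n_i/√M_i.
x_F₂(eff) = (n_F₂/√M_F₂) / (n_F₂/√M_F₂ + n_CO₂/√M_CO₂)
= (1.65/√38.00) / (1.65/√38.00 + 0.322/√44.01) = 0.2677/(0.2677 + 0.04854) = 0.846.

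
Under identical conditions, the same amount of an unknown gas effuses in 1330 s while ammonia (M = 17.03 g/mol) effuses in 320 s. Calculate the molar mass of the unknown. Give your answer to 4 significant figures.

From Graham's law, t_X/t_NH₃ = √(M_X/M_NH₃).
1330/320 = 4.156 = √(M_X/17.03)
M_X = 17.03 × 4.156² = 17.03 × 17.27 = 294.2 g/mol

294.2 g/mol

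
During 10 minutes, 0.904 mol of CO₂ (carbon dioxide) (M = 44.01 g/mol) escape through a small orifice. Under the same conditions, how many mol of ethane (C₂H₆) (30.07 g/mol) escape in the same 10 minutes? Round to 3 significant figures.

1.09 mol

By Graham's law, rate_C₂H₆/rate_CO₂ = √(M_CO₂/M_C₂H₆) = √(44.01/30.07) = √1.464 = 1.210.
So the amount for C₂H₆ is 0.904 × 1.210 = 1.09 mol.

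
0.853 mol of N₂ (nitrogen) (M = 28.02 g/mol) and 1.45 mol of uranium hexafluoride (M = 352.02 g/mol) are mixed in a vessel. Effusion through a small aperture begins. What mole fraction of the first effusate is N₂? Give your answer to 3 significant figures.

0.676

Effusion rate of each component ∝ n_i/√M_i (partial pressure × 1/√M).
So x_N₂ in the escaping gas = (n_N₂/√M_N₂) / Σ(n_i/√M_i)
= (0.853/√28.02) / (0.853/√28.02 + 1.45/√352.02) = 0.1611/(0.1611 + 0.07728) = 0.676.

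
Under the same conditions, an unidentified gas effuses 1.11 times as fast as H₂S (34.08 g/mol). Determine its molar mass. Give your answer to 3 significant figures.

27.7 g/mol

Since effusion rate ∝ 1/√M, rate_X/rate_H₂S = √(M_H₂S/M_X).
1.11 = √(34.08/M_X)
M_X = 34.08 / 1.11² = 34.08 / 1.232 = 27.7 g/mol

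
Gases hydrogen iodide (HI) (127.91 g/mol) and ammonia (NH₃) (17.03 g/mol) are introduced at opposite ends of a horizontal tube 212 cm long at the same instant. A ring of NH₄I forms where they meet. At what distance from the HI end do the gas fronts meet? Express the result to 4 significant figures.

56.68 cm

Distances travelled in equal time are proportional to diffusion rates, so d_HI/d_NH₃ = √(M_NH₃/M_HI) = √(17.03/127.91) = 0.3649.
With d_HI + d_NH₃ = 212 cm, d_NH₃ = 212/(1 + 0.3649) = 155.3 cm.
d_HI = 212 − 155.3 = 56.68 cm.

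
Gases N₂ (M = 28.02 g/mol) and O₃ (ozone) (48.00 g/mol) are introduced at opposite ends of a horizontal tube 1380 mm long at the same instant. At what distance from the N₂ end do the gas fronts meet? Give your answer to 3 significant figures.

In equal time, each gas travels a distance ∝ its rate ∝ 1/√M, so d_N₂/d_O₃ = √(M_O₃/M_N₂) = √(48.00/28.02) = 1.309.
With d_N₂ + d_O₃ = 1380 mm, d_O₃ = 1380/(1 + 1.309) = 597.7 mm.
d_N₂ = 1380 − 597.7 = 782 mm.

782 mm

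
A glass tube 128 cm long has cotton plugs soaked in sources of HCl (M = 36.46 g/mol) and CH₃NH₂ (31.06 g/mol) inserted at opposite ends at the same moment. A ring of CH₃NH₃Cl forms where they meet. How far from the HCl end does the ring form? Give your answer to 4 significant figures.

61.44 cm

Graham's law gives d_HCl/d_CH₃NH₂ = rate_HCl/rate_CH₃NH₂ = √(M_CH₃NH₂/M_HCl) = √(31.06/36.46) = 0.9230.
With d_HCl + d_CH₃NH₂ = 128 cm, d_CH₃NH₂ = 128/(1 + 0.9230) = 66.56 cm.
d_HCl = 128 − 66.56 = 61.44 cm.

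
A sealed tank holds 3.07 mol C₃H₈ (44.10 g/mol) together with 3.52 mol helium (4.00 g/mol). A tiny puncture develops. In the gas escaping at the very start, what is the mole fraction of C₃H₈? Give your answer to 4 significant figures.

0.2080

Each component's effusion rate ∝ (its partial pressure)·(1/√M) ∝ n_i/√M_i.
x_C₃H₈(eff) = (n_C₃H₈/√M_C₃H₈) / (n_C₃H₈/√M_C₃H₈ + n_He/√M_He)
= (3.07/√44.10) / (3.07/√44.10 + 3.52/√4.00) = 0.4623/(0.4623 + 1.760) = 0.2080.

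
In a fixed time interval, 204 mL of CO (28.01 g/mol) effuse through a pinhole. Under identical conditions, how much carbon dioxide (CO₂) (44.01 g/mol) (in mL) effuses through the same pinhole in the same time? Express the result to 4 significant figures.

162.7 mL

Using Graham's law: rate_CO₂/rate_CO = √(M_CO/M_CO₂) = √(28.01/44.01) = √0.6364 = 0.7978.
So the volume for CO₂ is 204 × 0.7978 = 162.7 mL.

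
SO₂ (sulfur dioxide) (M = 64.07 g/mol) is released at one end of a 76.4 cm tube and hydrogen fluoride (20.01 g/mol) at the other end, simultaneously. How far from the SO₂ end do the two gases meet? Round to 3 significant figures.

27.4 cm

The fronts meet when d_SO₂ + d_HF = L with d_SO₂/d_HF = √(M_HF/M_SO₂) (Graham's law). Here √(M_HF/M_SO₂) = √(20.01/64.07) = 0.5589.
With d_SO₂ + d_HF = 76.4 cm, d_HF = 76.4/(1 + 0.5589) = 49.01 cm.
d_SO₂ = 76.4 − 49.01 = 27.4 cm.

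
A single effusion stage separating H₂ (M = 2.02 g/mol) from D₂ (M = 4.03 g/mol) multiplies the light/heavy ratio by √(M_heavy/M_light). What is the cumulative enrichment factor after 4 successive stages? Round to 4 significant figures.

3.980

Overall factor = α^4 with α = √(4.03/2.02), i.e. (4.03/2.02)^(4/2).
= 1.99505^2 = 3.980.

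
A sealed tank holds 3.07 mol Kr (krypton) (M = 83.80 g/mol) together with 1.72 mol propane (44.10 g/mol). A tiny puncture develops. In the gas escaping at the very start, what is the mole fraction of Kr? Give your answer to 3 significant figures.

Each component's effusion rate ∝ (its partial pressure)·(1/√M) ∝ n_i/√M_i.
x_Kr(eff) = (n_Kr/√M_Kr) / (n_Kr/√M_Kr + n_C₃H₈/√M_C₃H₈)
= (3.07/√83.80) / (3.07/√83.80 + 1.72/√44.10) = 0.3354/(0.3354 + 0.2590) = 0.564.

0.564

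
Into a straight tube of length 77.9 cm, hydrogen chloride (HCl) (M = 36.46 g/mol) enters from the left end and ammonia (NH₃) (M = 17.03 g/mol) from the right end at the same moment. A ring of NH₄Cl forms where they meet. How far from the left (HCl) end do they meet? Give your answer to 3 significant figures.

In equal time, each gas travels a distance ∝ its rate ∝ 1/√M, so d_HCl/d_NH₃ = √(M_NH₃/M_HCl) = √(17.03/36.46) = 0.6834.
With d_HCl + d_NH₃ = 77.9 cm, d_NH₃ = 77.9/(1 + 0.6834) = 46.27 cm.
d_HCl = 77.9 − 46.27 = 31.6 cm.

31.6 cm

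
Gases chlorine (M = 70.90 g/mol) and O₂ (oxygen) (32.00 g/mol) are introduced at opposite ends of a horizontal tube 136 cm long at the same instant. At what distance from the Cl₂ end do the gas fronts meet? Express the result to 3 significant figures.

54.7 cm

Distances travelled in equal time are proportional to diffusion rates, so d_Cl₂/d_O₂ = √(M_O₂/M_Cl₂) = √(32.00/70.90) = 0.6718.
With d_Cl₂ + d_O₂ = 136 cm, d_O₂ = 136/(1 + 0.6718) = 81.35 cm.
d_Cl₂ = 136 − 81.35 = 54.7 cm.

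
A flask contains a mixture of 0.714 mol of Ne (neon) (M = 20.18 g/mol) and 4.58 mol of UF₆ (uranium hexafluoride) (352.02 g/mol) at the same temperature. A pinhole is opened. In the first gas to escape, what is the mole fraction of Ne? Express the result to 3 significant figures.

Each component's effusion rate ∝ (its partial pressure)·(1/√M) ∝ n_i/√M_i.
x_Ne(eff) = (n_Ne/√M_Ne) / (n_Ne/√M_Ne + n_UF₆/√M_UF₆)
= (0.714/√20.18) / (0.714/√20.18 + 4.58/√352.02) = 0.1589/(0.1589 + 0.2441) = 0.394.

0.394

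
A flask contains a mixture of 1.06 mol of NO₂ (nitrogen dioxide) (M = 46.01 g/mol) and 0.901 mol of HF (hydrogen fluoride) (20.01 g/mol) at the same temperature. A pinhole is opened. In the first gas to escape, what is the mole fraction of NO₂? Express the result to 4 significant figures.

0.4369

Each component's effusion rate ∝ (its partial pressure)·(1/√M) ∝ n_i/√M_i.
x_NO₂(eff) = (n_NO₂/√M_NO₂) / (n_NO₂/√M_NO₂ + n_HF/√M_HF)
= (1.06/√46.01) / (1.06/√46.01 + 0.901/√20.01) = 0.1563/(0.1563 + 0.2014) = 0.4369.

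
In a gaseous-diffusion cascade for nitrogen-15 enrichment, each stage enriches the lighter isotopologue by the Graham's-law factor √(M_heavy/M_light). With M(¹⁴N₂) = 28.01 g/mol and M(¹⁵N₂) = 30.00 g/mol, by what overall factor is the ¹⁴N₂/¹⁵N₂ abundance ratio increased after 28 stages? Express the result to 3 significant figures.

Each stage multiplies the ratio by α = √(30.00/28.01), so after 28 stages the overall factor is α^28 = (30.00/28.01)^(28/2).
= 1.07105^14 = 2.61.

2.61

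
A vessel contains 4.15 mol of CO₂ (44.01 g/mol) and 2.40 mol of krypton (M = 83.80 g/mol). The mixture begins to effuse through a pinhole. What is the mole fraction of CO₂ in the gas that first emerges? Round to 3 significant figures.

Rate_i ∝ x_i/√M_i (Graham's law weighted by mole fraction), so the effusate composition follows n_i/√M_i.
So x_CO₂ in the escaping gas = (n_CO₂/√M_CO₂) / Σ(n_i/√M_i)
= (4.15/√44.01) / (4.15/√44.01 + 2.40/√83.80) = 0.6256/(0.6256 + 0.2622) = 0.705.

0.705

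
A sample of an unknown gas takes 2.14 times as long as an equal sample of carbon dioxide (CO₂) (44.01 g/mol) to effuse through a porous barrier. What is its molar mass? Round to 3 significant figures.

Graham's law gives t_X/t_CO₂ = √(M_X/M_CO₂).
2.14 = √(M_X/44.01)
M_X = 44.01 × 2.14² = 44.01 × 4.580 = 202 g/mol

202 g/mol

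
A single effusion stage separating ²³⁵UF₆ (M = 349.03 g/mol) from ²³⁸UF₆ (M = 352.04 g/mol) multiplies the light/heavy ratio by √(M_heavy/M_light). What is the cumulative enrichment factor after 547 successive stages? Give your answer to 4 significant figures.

10.47

After 547 stages the ratio has grown by (√(352.04/349.03))^547 = (352.04/349.03)^(547/2).
= 1.00862^(547/2) = 10.47.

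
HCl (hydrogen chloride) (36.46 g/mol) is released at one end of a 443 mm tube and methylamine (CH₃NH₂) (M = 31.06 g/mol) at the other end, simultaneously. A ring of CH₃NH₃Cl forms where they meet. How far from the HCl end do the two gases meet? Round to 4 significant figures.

212.6 mm

Graham's law gives d_HCl/d_CH₃NH₂ = rate_HCl/rate_CH₃NH₂ = √(M_CH₃NH₂/M_HCl) = √(31.06/36.46) = 0.9230.
With d_HCl + d_CH₃NH₂ = 443 mm, d_CH₃NH₂ = 443/(1 + 0.9230) = 230.4 mm.
d_HCl = 443 − 230.4 = 212.6 mm.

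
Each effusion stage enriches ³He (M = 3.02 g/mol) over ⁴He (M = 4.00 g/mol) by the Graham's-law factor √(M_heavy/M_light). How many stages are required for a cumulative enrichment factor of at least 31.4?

With α = √(4.00/3.02) per stage, ln α = ½ ln(1.32450) = 0.1405.
Need α^N ≥ 31.4 ⇒ N ≥ ln(31.4) / ln α = 3.447 / 0.1405 = 24.53.
So at least 25 stages are needed.

25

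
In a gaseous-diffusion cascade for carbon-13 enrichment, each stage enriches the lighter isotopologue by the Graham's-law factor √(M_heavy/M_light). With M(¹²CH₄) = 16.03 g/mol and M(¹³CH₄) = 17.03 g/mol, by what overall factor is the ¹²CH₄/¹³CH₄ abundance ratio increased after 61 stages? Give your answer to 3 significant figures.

6.33

Overall factor = α^61 with α = √(17.03/16.03), i.e. (17.03/16.03)^(61/2).
= 1.06238^(61/2) = 6.33.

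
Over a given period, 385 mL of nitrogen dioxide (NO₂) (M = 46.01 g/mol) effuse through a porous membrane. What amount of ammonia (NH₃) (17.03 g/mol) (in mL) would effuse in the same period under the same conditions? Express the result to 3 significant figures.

633 mL

Using Graham's law: rate_NH₃/rate_NO₂ = √(M_NO₂/M_NH₃) = √(46.01/17.03) = √2.702 = 1.644.
So the volume for NH₃ is 385 × 1.644 = 633 mL.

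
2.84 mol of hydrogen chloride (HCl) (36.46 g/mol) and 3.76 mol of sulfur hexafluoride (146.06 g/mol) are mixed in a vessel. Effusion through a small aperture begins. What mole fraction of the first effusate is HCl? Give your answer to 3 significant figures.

0.602

Each component's effusion rate ∝ (its partial pressure)·(1/√M) ∝ n_i/√M_i.
Mole fraction of HCl in the effusate = (n_HCl/√M_HCl) / (n_HCl/√M_HCl + n_SF₆/√M_SF₆)
= (2.84/√36.46) / (2.84/√36.46 + 3.76/√146.06) = 0.4703/(0.4703 + 0.3111) = 0.602.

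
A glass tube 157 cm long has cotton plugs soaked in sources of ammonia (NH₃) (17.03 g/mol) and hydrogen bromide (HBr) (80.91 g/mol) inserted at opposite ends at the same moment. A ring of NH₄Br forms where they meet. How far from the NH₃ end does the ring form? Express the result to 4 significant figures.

107.6 cm

Graham's law gives d_NH₃/d_HBr = rate_NH₃/rate_HBr = √(M_HBr/M_NH₃) = √(80.91/17.03) = 2.180.
With d_NH₃ + d_HBr = 157 cm, d_HBr = 157/(1 + 2.180) = 49.38 cm.
d_NH₃ = 157 − 49.38 = 107.6 cm.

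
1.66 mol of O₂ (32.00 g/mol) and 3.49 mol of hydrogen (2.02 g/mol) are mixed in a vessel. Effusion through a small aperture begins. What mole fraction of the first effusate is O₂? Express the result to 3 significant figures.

The effusion rate of species i is ∝ p_i/√M_i ∝ n_i/√M_i.
So x_O₂ in the escaping gas = (n_O₂/√M_O₂) / Σ(n_i/√M_i)
= (1.66/√32.00) / (1.66/√32.00 + 3.49/√2.02) = 0.2934/(0.2934 + 2.456) = 0.107.

0.107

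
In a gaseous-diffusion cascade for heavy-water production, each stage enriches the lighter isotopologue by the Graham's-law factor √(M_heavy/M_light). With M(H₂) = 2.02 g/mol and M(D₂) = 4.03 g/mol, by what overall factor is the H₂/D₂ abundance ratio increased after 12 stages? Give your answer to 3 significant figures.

63.1

Overall factor = α^12 with α = √(4.03/2.02), i.e. (4.03/2.02)^(12/2).
= 1.99505^6 = 63.1.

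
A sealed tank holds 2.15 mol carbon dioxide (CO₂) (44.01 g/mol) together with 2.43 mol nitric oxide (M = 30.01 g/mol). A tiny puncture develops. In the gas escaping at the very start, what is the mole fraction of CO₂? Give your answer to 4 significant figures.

0.4222

Effusion rate of each component ∝ n_i/√M_i (partial pressure × 1/√M).
x_CO₂(eff) = (n_CO₂/√M_CO₂) / (n_CO₂/√M_CO₂ + n_NO/√M_NO)
= (2.15/√44.01) / (2.15/√44.01 + 2.43/√30.01) = 0.3241/(0.3241 + 0.4436) = 0.4222.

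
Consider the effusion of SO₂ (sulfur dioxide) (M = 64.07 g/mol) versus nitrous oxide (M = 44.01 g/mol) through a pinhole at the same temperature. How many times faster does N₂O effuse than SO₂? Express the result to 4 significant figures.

By Graham's law, rate_N₂O/rate_SO₂ = √(M_SO₂/M_N₂O) = √(64.07/44.01) = √1.456 = 1.207.

1.207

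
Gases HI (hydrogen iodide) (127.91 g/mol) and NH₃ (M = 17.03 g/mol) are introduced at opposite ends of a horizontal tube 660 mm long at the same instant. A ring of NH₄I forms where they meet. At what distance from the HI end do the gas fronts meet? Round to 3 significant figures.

The fronts meet when d_HI + d_NH₃ = L with d_HI/d_NH₃ = √(M_NH₃/M_HI) (Graham's law). Here √(M_NH₃/M_HI) = √(17.03/127.91) = 0.3649.
With d_HI + d_NH₃ = 660 mm, d_NH₃ = 660/(1 + 0.3649) = 483.6 mm.
d_HI = 660 − 483.6 = 176 mm.

176 mm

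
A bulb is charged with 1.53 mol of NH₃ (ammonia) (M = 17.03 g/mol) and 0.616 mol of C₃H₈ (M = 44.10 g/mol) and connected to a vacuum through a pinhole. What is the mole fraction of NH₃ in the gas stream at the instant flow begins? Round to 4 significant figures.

Rate_i ∝ x_i/√M_i (Graham's law weighted by mole fraction), so the effusate composition follows n_i/√M_i.
x_NH₃(eff) = (n_NH₃/√M_NH₃) / (n_NH₃/√M_NH₃ + n_C₃H₈/√M_C₃H₈)
= (1.53/√17.03) / (1.53/√17.03 + 0.616/√44.10) = 0.3708/(0.3708 + 0.09276) = 0.7999.

0.7999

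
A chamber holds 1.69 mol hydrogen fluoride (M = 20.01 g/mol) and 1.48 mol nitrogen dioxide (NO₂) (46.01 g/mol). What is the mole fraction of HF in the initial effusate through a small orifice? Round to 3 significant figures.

Rate_i ∝ x_i/√M_i (Graham's law weighted by mole fraction), so the effusate composition follows n_i/√M_i.
Mole fraction of HF in the effusate = (n_HF/√M_HF) / (n_HF/√M_HF + n_NO₂/√M_NO₂)
= (1.69/√20.01) / (1.69/√20.01 + 1.48/√46.01) = 0.3778/(0.3778 + 0.2182) = 0.634.

0.634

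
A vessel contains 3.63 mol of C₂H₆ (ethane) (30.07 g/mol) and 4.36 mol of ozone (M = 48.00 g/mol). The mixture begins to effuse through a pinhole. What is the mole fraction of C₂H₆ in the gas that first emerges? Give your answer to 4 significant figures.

The effusion rate of species i is ∝ p_i/√M_i ∝ n_i/√M_i.
So x_C₂H₆ in the escaping gas = (n_C₂H₆/√M_C₂H₆) / Σ(n_i/√M_i)
= (3.63/√30.07) / (3.63/√30.07 + 4.36/√48.00) = 0.6620/(0.6620 + 0.6293) = 0.5126.

0.5126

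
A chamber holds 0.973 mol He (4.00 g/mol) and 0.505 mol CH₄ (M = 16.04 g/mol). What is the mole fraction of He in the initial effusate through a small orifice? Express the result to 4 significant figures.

0.7942

The effusion rate of species i is ∝ p_i/√M_i ∝ n_i/√M_i.
x_He(eff) = (n_He/√M_He) / (n_He/√M_He + n_CH₄/√M_CH₄)
= (0.973/√4.00) / (0.973/√4.00 + 0.505/√16.04) = 0.4865/(0.4865 + 0.1261) = 0.7942.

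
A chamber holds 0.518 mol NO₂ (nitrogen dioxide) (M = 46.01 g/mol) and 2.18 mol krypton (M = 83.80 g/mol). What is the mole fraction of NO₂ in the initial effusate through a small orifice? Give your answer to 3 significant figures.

0.243

Each component's effusion rate ∝ (its partial pressure)·(1/√M) ∝ n_i/√M_i.
Mole fraction of NO₂ in the effusate = (n_NO₂/√M_NO₂) / (n_NO₂/√M_NO₂ + n_Kr/√M_Kr)
= (0.518/√46.01) / (0.518/√46.01 + 2.18/√83.80) = 0.07637/(0.07637 + 0.2381) = 0.243.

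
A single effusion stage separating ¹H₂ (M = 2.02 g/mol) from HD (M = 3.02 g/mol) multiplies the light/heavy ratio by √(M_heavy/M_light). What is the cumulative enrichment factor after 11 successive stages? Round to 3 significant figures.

9.13

After 11 stages the ratio has grown by (√(3.02/2.02))^11 = (3.02/2.02)^(11/2).
= 1.49505^(11/2) = 9.13.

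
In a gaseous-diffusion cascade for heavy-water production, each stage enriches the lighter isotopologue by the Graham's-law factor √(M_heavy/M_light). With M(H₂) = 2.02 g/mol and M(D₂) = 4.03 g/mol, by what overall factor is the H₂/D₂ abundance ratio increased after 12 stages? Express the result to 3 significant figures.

After 12 stages the ratio has grown by (√(4.03/2.02))^12 = (4.03/2.02)^(12/2).
= 1.99505^6 = 63.1.

63.1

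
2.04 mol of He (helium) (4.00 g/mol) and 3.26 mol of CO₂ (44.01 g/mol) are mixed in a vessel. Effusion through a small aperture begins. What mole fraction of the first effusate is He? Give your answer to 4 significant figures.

Effusion rate of each component ∝ n_i/√M_i (partial pressure × 1/√M).
So x_He in the escaping gas = (n_He/√M_He) / Σ(n_i/√M_i)
= (2.04/√4.00) / (2.04/√4.00 + 3.26/√44.01) = 1.020/(1.020 + 0.4914) = 0.6749.

0.6749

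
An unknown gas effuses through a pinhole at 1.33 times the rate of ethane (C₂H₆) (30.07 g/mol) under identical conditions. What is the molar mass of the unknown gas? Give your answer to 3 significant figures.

17.0 g/mol

Graham's law gives rate_X/rate_C₂H₆ = √(M_C₂H₆/M_X).
1.33 = √(30.07/M_X)
M_X = 30.07 / 1.33² = 30.07 / 1.769 = 17.0 g/mol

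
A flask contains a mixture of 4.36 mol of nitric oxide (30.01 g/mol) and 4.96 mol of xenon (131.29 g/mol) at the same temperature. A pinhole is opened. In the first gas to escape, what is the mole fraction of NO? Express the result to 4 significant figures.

0.6477

Each component's effusion rate ∝ (its partial pressure)·(1/√M) ∝ n_i/√M_i.
So x_NO in the escaping gas = (n_NO/√M_NO) / Σ(n_i/√M_i)
= (4.36/√30.01) / (4.36/√30.01 + 4.96/√131.29) = 0.7959/(0.7959 + 0.4329) = 0.6477.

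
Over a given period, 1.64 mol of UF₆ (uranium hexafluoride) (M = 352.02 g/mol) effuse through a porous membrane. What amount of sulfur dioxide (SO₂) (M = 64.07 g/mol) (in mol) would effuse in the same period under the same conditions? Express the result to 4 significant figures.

Using Graham's law: rate_SO₂/rate_UF₆ = √(M_UF₆/M_SO₂) = √(352.02/64.07) = √5.494 = 2.344.
So the amount for SO₂ is 1.64 × 2.344 = 3.844 mol.

3.844 mol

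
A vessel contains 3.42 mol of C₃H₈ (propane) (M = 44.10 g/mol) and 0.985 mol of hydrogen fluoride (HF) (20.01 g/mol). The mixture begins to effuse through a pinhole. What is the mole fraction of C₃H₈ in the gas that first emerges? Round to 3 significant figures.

The effusion rate of species i is ∝ p_i/√M_i ∝ n_i/√M_i.
So x_C₃H₈ in the escaping gas = (n_C₃H₈/√M_C₃H₈) / Σ(n_i/√M_i)
= (3.42/√44.10) / (3.42/√44.10 + 0.985/√20.01) = 0.5150/(0.5150 + 0.2202) = 0.700.

0.700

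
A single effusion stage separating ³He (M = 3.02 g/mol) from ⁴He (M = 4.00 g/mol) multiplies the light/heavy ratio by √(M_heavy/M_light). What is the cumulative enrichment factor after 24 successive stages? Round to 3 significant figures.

29.1

After 24 stages the ratio has grown by (√(4.00/3.02))^24 = (4.00/3.02)^(24/2).
= 1.32450^12 = 29.1.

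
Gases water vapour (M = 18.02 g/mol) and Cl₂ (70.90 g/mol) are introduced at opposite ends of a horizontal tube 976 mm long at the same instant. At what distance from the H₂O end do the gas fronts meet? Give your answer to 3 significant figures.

649 mm

Graham's law gives d_H₂O/d_Cl₂ = rate_H₂O/rate_Cl₂ = √(M_Cl₂/M_H₂O) = √(70.90/18.02) = 1.984.
With d_H₂O + d_Cl₂ = 976 mm, d_Cl₂ = 976/(1 + 1.984) = 327.1 mm.
d_H₂O = 976 − 327.1 = 649 mm.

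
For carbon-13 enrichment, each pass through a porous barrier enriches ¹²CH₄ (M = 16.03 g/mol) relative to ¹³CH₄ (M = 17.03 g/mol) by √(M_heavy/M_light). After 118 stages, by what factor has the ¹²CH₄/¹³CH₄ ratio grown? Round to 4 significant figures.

35.53

The single-stage factor is √(M_heavy/M_light), so 118 stages give [√(17.03/16.03)]^118 = (17.03/16.03)^(118/2).
= 1.06238^59 = 35.53.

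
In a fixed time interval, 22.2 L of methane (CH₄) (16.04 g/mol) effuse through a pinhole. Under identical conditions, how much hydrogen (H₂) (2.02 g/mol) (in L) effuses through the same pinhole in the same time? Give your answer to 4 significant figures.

Graham's law gives rate_H₂/rate_CH₄ = √(M_CH₄/M_H₂) = √(16.04/2.02) = √7.941 = 2.818.
So the volume for H₂ is 22.2 × 2.818 = 62.56 L.

62.56 L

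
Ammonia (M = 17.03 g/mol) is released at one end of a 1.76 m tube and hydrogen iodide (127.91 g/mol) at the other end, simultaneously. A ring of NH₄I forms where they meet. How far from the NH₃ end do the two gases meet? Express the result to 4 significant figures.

Graham's law gives d_NH₃/d_HI = rate_NH₃/rate_HI = √(M_HI/M_NH₃) = √(127.91/17.03) = 2.741.
With d_NH₃ + d_HI = 1.76 m, d_HI = 1.76/(1 + 2.741) = 0.4705 m.
d_NH₃ = 1.76 − 0.4705 = 1.289 m.

1.289 m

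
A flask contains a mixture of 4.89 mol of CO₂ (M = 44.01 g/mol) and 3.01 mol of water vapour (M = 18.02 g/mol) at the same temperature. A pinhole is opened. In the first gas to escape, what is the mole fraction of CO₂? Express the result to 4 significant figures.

0.5097

The effusion rate of species i is ∝ p_i/√M_i ∝ n_i/√M_i.
x_CO₂(eff) = (n_CO₂/√M_CO₂) / (n_CO₂/√M_CO₂ + n_H₂O/√M_H₂O)
= (4.89/√44.01) / (4.89/√44.01 + 3.01/√18.02) = 0.7371/(0.7371 + 0.7091) = 0.5097.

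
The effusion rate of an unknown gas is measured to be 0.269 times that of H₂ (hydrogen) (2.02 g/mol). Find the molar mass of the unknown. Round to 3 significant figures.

Graham's law gives rate_X/rate_H₂ = √(M_H₂/M_X).
0.269 = √(2.02/M_X)
M_X = 2.02 / 0.269² = 2.02 / 0.07236 = 27.9 g/mol

27.9 g/mol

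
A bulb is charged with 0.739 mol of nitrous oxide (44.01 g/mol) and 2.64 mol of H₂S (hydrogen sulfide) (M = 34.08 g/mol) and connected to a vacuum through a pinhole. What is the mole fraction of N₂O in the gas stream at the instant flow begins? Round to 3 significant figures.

Effusion rate of each component ∝ n_i/√M_i (partial pressure × 1/√M).
Mole fraction of N₂O in the effusate = (n_N₂O/√M_N₂O) / (n_N₂O/√M_N₂O + n_H₂S/√M_H₂S)
= (0.739/√44.01) / (0.739/√44.01 + 2.64/√34.08) = 0.1114/(0.1114 + 0.4522) = 0.198.

0.198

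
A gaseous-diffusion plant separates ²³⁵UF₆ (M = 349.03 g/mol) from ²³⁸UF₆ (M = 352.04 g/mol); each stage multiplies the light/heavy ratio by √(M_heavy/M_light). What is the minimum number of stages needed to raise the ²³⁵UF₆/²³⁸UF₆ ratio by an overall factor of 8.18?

Single-stage factor α = √(352.04/349.03), so ln α = ½ ln(1.00862) = 0.004293.
Need α^N ≥ 8.18 ⇒ N ≥ ln(8.18) / ln α = 2.102 / 0.004293 = 489.51.
So at least 490 stages are needed.

490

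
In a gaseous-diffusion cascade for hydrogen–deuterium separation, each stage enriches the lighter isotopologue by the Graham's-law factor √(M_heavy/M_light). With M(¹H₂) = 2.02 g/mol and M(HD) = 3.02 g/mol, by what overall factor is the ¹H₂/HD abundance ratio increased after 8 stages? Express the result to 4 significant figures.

Overall factor = α^8 with α = √(3.02/2.02), i.e. (3.02/2.02)^(8/2).
= 1.49505^4 = 4.996.

4.996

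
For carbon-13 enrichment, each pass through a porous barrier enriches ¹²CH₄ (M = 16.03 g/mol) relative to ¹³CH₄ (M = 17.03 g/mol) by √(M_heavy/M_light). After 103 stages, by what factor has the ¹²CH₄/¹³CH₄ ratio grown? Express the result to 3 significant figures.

The single-stage factor is √(M_heavy/M_light), so 103 stages give [√(17.03/16.03)]^103 = (17.03/16.03)^(103/2).
= 1.06238^(103/2) = 22.6.

22.6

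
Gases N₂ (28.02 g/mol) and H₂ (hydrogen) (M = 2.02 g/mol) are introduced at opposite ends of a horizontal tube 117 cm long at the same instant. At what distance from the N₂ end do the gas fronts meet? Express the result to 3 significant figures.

24.8 cm

Graham's law gives d_N₂/d_H₂ = rate_N₂/rate_H₂ = √(M_H₂/M_N₂) = √(2.02/28.02) = 0.2685.
With d_N₂ + d_H₂ = 117 cm, d_H₂ = 117/(1 + 0.2685) = 92.24 cm.
d_N₂ = 117 − 92.24 = 24.8 cm.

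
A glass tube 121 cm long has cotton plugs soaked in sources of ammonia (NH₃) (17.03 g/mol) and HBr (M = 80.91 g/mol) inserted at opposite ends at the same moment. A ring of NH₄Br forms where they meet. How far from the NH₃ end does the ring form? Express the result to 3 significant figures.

Distances travelled in equal time are proportional to diffusion rates, so d_NH₃/d_HBr = √(M_HBr/M_NH₃) = √(80.91/17.03) = 2.180.
With d_NH₃ + d_HBr = 121 cm, d_HBr = 121/(1 + 2.180) = 38.05 cm.
d_NH₃ = 121 − 38.05 = 82.9 cm.

82.9 cm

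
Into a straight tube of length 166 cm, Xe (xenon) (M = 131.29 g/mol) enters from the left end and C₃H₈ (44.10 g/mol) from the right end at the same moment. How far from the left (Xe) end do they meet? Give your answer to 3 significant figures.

In equal time, each gas travels a distance ∝ its rate ∝ 1/√M, so d_Xe/d_C₃H₈ = √(M_C₃H₈/M_Xe) = √(44.10/131.29) = 0.5796.
With d_Xe + d_C₃H₈ = 166 cm, d_C₃H₈ = 166/(1 + 0.5796) = 105.1 cm.
d_Xe = 166 − 105.1 = 60.9 cm.

60.9 cm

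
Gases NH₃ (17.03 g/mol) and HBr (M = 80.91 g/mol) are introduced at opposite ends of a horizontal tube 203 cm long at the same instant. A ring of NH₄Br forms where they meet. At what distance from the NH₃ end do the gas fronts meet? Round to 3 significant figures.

Graham's law gives d_NH₃/d_HBr = rate_NH₃/rate_HBr = √(M_HBr/M_NH₃) = √(80.91/17.03) = 2.180.
With d_NH₃ + d_HBr = 203 cm, d_HBr = 203/(1 + 2.180) = 63.84 cm.
d_NH₃ = 203 − 63.84 = 139 cm.

139 cm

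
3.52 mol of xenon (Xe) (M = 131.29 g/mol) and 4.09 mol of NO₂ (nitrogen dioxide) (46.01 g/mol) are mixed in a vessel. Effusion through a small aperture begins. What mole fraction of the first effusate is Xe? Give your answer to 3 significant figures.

Each component's effusion rate ∝ (its partial pressure)·(1/√M) ∝ n_i/√M_i.
So x_Xe in the escaping gas = (n_Xe/√M_Xe) / Σ(n_i/√M_i)
= (3.52/√131.29) / (3.52/√131.29 + 4.09/√46.01) = 0.3072/(0.3072 + 0.6030) = 0.338.

0.338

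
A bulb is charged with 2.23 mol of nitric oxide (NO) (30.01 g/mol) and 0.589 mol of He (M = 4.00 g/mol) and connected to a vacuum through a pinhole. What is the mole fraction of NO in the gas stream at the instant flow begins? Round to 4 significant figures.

The effusion rate of species i is ∝ p_i/√M_i ∝ n_i/√M_i.
So x_NO in the escaping gas = (n_NO/√M_NO) / Σ(n_i/√M_i)
= (2.23/√30.01) / (2.23/√30.01 + 0.589/√4.00) = 0.4071/(0.4071 + 0.2945) = 0.5802.

0.5802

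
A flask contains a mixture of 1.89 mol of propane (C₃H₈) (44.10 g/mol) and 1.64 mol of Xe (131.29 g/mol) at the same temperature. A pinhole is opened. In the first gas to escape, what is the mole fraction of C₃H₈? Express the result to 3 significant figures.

Rate_i ∝ x_i/√M_i (Graham's law weighted by mole fraction), so the effusate composition follows n_i/√M_i.
x_C₃H₈(eff) = (n_C₃H₈/√M_C₃H₈) / (n_C₃H₈/√M_C₃H₈ + n_Xe/√M_Xe)
= (1.89/√44.10) / (1.89/√44.10 + 1.64/√131.29) = 0.2846/(0.2846 + 0.1431) = 0.665.

0.665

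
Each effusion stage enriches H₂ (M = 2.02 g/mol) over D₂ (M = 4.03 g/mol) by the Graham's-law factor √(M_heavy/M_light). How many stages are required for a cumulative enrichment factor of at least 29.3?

10

With α = √(4.03/2.02) per stage, ln α = ½ ln(1.99505) = 0.3453.
Need α^N ≥ 29.3 ⇒ N ≥ ln(29.3) / ln α = 3.378 / 0.3453 = 9.78.
Rounding up, N = 10 stages.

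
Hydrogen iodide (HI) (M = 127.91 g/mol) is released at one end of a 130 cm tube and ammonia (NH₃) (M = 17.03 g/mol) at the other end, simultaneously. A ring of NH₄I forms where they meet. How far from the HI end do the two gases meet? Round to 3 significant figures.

The fronts meet when d_HI + d_NH₃ = L with d_HI/d_NH₃ = √(M_NH₃/M_HI) (Graham's law). Here √(M_NH₃/M_HI) = √(17.03/127.91) = 0.3649.
With d_HI + d_NH₃ = 130 cm, d_NH₃ = 130/(1 + 0.3649) = 95.25 cm.
d_HI = 130 − 95.25 = 34.8 cm.

34.8 cm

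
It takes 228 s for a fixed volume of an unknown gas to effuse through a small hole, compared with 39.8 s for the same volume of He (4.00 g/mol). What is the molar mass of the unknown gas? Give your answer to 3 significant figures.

131 g/mol

Since effusion rate ∝ 1/√M, t_X/t_He = √(M_X/M_He).
228/39.8 = 5.729 = √(M_X/4.00)
M_X = 4.00 × 5.729² = 4.00 × 32.82 = 131 g/mol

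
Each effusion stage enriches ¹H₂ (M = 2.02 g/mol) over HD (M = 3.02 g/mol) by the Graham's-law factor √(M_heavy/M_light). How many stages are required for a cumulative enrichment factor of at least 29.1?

With α = √(3.02/2.02) per stage, ln α = ½ ln(1.49505) = 0.2011.
Need α^N ≥ 29.1 ⇒ N ≥ ln(29.1) / ln α = 3.371 / 0.2011 = 16.76.
So at least 17 stages are needed.

17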